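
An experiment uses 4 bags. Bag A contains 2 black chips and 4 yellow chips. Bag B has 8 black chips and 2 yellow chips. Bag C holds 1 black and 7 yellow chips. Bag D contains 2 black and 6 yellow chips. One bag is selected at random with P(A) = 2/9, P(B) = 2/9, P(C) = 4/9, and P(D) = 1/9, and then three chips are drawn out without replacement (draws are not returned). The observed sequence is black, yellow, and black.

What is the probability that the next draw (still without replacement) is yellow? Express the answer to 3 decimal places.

For each hypothesis, P(data | H) works out to: P(data | bag A) = (2/6)(4/5)(1/4) = 0.066667; P(data | bag B) = (8/10)(2/9)(7/8) = 0.15556; P(data | bag C) = (1/8)(7/7)(0/6) = 0; P(data | bag D) = (2/8)(6/7)(1/6) = 0.035714.
Multiplying each by its prior: 2/9 · 0.066667 = 0.014815, 2/9 · 0.15556 = 0.034568, 4/9 · 0 = 0, 1/9 · 0.035714 = 0.0039683; these sum to 0.053351.
Dividing through by the total gives posterior P(bag A | data) = 0.27769, P(bag B | data) = 0.64793, P(bag C | data) = 0, P(bag D | data) = 0.07438.
So P(yellow next | data) = Σ P(yellow next | H) P(H | data) = (1)(0.27769) + (1/7)(0.64793) + (1)(0.07438) = 0.44463.

0.445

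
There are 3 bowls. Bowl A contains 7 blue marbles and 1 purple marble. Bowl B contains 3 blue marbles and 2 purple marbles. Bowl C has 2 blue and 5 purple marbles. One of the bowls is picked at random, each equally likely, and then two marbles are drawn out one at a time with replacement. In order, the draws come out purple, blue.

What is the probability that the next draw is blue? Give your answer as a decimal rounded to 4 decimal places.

0.5385

Under each hypothesis, the probability of the observed sequence is: P(data | bowl A) = (1/8)(7/8) = 0.10938; P(data | bowl B) = (2/5)(3/5) = 0.24; P(data | bowl C) = (5/7)(2/7) = 0.20408.
The prior-weighted likelihoods are 1/3 · 0.10938 = 0.036458, 1/3 · 0.24 = 0.08, 1/3 · 0.20408 = 0.068027; these sum to 0.18449.
Normalising, the posterior is P(bowl A | data) = 0.19762, P(bowl B | data) = 0.43364, P(bowl C | data) = 0.36874.
So P(blue next | data) = Σ P(blue next | H) P(H | data) = (7/8)(0.19762) + (3/5)(0.43364) + (2/7)(0.36874) = 0.53846.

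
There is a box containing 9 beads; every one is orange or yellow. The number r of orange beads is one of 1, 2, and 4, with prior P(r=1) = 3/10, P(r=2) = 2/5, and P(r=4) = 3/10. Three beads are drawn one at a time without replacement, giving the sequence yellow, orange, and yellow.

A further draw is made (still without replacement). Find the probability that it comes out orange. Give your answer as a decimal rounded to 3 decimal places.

Compute the likelihood of the observed sequence for each case: P(data | r = 1) = (8/9)(1/8)(7/7) = 1/9; P(data | r = 2) = (7/9)(2/8)(6/7) = 1/6; P(data | r = 4) = (5/9)(4/8)(4/7) = 10/63.
Weighting by the prior gives 3/10 · 1/9 = 1/30, 2/5 · 1/6 = 1/15, 3/10 · 10/63 = 1/21; these sum to 31/210.
The posterior is then P(r = 1 | data) = 7/31, P(r = 2 | data) = 14/31, P(r = 4 | data) = 10/31.
Averaging over the posterior, P(orange next | data) = (0)(7/31) + (1/6)(14/31) + (1/2)(10/31) = 22/93.

0.237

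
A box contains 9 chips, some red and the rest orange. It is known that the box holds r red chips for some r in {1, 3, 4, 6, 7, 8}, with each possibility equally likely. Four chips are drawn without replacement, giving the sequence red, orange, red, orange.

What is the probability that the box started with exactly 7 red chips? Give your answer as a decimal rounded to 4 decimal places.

0.1228

For each hypothesis, P(data | H) works out to: P(data | r = 1) = (1/9)(8/8)(0/7) = 0; P(data | r = 3) = (3/9)(6/8)(2/7)(5/6) = 5/84; P(data | r = 4) = (4/9)(5/8)(3/7)(4/6) = 5/63; P(data | r = 6) = (6/9)(3/8)(5/7)(2/6) = 5/84; P(data | r = 7) = (7/9)(2/8)(6/7)(1/6) = 1/36; P(data | r = 8) = (8/9)(1/8)(7/7)(0/6) = 0.
Multiplying each by its prior: 1/6 · 0 = 0, 1/6 · 5/84 = 5/504, 1/6 · 5/63 = 5/378, 1/6 · 5/84 = 5/504, 1/6 · 1/36 = 1/216, 1/6 · 0 = 0; with total 19/504.
Hence P(r = 7 | data) = (1/216) / (19/504) = 7/57.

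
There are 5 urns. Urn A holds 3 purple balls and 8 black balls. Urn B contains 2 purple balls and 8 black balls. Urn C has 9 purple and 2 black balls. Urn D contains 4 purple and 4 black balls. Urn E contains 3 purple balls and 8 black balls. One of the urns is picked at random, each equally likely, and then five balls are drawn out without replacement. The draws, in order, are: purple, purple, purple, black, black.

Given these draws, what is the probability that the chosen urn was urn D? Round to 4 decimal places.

Under each hypothesis, the probability of the observed sequence is: P(data | urn A) = (3/11)(2/10)(1/9)(8/8)(7/7) = 0.0060606; P(data | urn B) = (2/10)(1/9)(0/8) = 0; P(data | urn C) = (9/11)(8/10)(7/9)(2/8)(1/7) = 0.018182; P(data | urn D) = (4/8)(3/7)(2/6)(4/5)(3/4) = 0.042857; P(data | urn E) = (3/11)(2/10)(1/9)(8/8)(7/7) = 0.0060606.
Weighting by the prior gives 1/5 · 0.0060606 = 0.0012121, 1/5 · 0 = 0, 1/5 · 0.018182 = 0.0036364, 1/5 · 0.042857 = 0.0085714, 1/5 · 0.0060606 = 0.0012121; these sum to 0.014632.
Hence P(urn D | data) = (0.0085714) / (0.014632) = 0.5858.

0.5858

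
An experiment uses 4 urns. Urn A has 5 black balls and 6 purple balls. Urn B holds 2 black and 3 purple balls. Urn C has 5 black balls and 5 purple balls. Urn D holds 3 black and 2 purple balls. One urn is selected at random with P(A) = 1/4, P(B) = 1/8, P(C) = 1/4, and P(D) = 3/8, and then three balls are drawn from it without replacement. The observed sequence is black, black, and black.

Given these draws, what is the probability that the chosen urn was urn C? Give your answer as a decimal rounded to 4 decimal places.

0.2835

Compute the likelihood of the observed sequence for each case: P(data | urn A) = (5/11)(4/10)(3/9) = 0.060606; P(data | urn B) = (2/5)(1/4)(0/3) = 0; P(data | urn C) = (5/10)(4/9)(3/8) = 0.083333; P(data | urn D) = (3/5)(2/4)(1/3) = 0.1.
Multiplying each by its prior: 1/4 · 0.060606 = 0.015152, 1/8 · 0 = 0, 1/4 · 0.083333 = 0.020833, 3/8 · 0.1 = 0.0375; these sum to 0.073485.
So P(urn C | data) = (0.020833) / (0.073485) = 0.28351.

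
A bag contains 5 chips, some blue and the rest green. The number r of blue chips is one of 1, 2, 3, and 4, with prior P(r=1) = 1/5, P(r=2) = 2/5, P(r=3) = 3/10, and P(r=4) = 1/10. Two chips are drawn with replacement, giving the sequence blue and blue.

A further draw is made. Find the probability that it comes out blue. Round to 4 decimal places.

The likelihood of the observed sequence under each hypothesis: P(data | r = 1) = (1/5)(1/5) = 1/25; P(data | r = 2) = (2/5)(2/5) = 4/25; P(data | r = 3) = (3/5)(3/5) = 9/25; P(data | r = 4) = (4/5)(4/5) = 16/25.
Multiplying each by its prior: 1/5 · 1/25 = 1/125, 2/5 · 4/25 = 8/125, 3/10 · 9/25 = 27/250, 1/10 · 16/25 = 8/125; these sum to 61/250.
Dividing through by the total gives posterior P(r = 1 | data) = 2/61, P(r = 2 | data) = 16/61, P(r = 3 | data) = 27/61, P(r = 4 | data) = 16/61.
So P(blue next | data) = Σ P(blue next | H) P(H | data) = (1/5)(2/61) + (2/5)(16/61) + (3/5)(27/61) + (4/5)(16/61) = 179/305.

0.5869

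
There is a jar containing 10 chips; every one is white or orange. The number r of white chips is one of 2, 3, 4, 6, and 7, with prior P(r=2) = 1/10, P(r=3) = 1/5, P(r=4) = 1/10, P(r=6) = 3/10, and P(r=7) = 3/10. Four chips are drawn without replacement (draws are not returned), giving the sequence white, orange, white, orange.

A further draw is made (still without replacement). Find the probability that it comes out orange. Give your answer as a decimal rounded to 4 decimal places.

Compute the likelihood of the observed sequence for each case: P(data | r = 2) = (2/10)(8/9)(1/8)(7/7) = 0.022222; P(data | r = 3) = (3/10)(7/9)(2/8)(6/7) = 0.05; P(data | r = 4) = (4/10)(6/9)(3/8)(5/7) = 0.071429; P(data | r = 6) = (6/10)(4/9)(5/8)(3/7) = 0.071429; P(data | r = 7) = (7/10)(3/9)(6/8)(2/7) = 0.05.
Multiplying each by its prior: 1/10 · 0.022222 = 0.0022222, 1/5 · 0.05 = 0.01, 1/10 · 0.071429 = 0.0071429, 3/10 · 0.071429 = 0.021429, 3/10 · 0.05 = 0.015; these sum to 0.055794.
Dividing through by the total gives posterior P(r = 2 | data) = 0.039829, P(r = 3 | data) = 0.17923, P(r = 4 | data) = 0.12802, P(r = 6 | data) = 0.38407, P(r = 7 | data) = 0.26885.
Averaging over the posterior, P(orange next | data) = (1)(0.039829) + (5/6)(0.17923) + (2/3)(0.12802) + (1/3)(0.38407) + (1/6)(0.26885) = 0.44737.

0.4474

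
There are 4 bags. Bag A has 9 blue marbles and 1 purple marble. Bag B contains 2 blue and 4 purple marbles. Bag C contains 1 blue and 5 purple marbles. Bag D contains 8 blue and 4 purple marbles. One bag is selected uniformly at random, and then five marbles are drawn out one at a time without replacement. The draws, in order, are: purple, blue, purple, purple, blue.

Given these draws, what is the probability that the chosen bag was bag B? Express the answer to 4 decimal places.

For each hypothesis, P(data | H) works out to: P(data | bag A) = (1/10)(9/9)(0/8) = 0; P(data | bag B) = (4/6)(2/5)(3/4)(2/3)(1/2) = 0.066667; P(data | bag C) = (5/6)(1/5)(4/4)(3/3)(0/2) = 0; P(data | bag D) = (4/12)(8/11)(3/10)(2/9)(7/8) = 0.014141.
Multiplying each by its prior: 1/4 · 0 = 0, 1/4 · 0.066667 = 0.016667, 1/4 · 0 = 0, 1/4 · 0.014141 = 0.0035354; summing to 0.020202.
Therefore the posterior P(bag B | data) = (0.016667) / (0.020202) = 0.825.

0.8250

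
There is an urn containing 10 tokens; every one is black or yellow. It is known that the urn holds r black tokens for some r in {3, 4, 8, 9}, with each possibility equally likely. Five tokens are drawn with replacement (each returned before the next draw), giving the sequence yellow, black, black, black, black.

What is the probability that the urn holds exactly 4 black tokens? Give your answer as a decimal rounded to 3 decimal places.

Compute the likelihood of the observed sequence for each case: P(data | r = 3) = (7/10)(3/10)(3/10)(3/10)(3/10) = 0.00567; P(data | r = 4) = (6/10)(4/10)(4/10)(4/10)(4/10) = 0.01536; P(data | r = 8) = (2/10)(8/10)(8/10)(8/10)(8/10) = 0.08192; P(data | r = 9) = (1/10)(9/10)(9/10)(9/10)(9/10) = 0.06561.
Weighting by the prior gives 1/4 · 0.00567 = 0.0014175, 1/4 · 0.01536 = 0.00384, 1/4 · 0.08192 = 0.02048, 1/4 · 0.06561 = 0.016403; summing to 0.04214.
By Bayes' rule, P(r = 4 | data) = (0.00384) / (0.04214) = 0.091125.

0.091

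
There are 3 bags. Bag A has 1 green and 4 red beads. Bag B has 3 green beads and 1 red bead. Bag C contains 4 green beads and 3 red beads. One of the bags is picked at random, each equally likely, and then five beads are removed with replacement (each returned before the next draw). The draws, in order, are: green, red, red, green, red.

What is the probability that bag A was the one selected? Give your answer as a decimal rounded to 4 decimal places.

Under each hypothesis, the probability of the observed sequence is: P(data | bag A) = (1/5)(4/5)(4/5)(1/5)(4/5) = 0.02048; P(data | bag B) = (3/4)(1/4)(1/4)(3/4)(1/4) = 0.0087891; P(data | bag C) = (4/7)(3/7)(3/7)(4/7)(3/7) = 0.025704.
Weighting by the prior gives 1/3 · 0.02048 = 0.0068267, 1/3 · 0.0087891 = 0.0029297, 1/3 · 0.025704 = 0.0085679; these sum to 0.018324.
So P(bag A | data) = (0.0068267) / (0.018324) = 0.37255.

0.3725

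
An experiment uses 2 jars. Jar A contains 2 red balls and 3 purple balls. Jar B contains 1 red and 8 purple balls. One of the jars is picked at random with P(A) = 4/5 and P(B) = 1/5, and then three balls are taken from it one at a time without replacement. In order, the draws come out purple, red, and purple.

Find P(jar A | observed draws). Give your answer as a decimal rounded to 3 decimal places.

0.878

The likelihood of the observed sequence under each hypothesis: P(data | jar A) = (3/5)(2/4)(2/3) = 1/5; P(data | jar B) = (8/9)(1/8)(7/7) = 1/9.
Weighting by the prior gives 4/5 · 1/5 = 4/25, 1/5 · 1/9 = 1/45; these sum to 41/225.
So P(jar A | data) = (4/25) / (41/225) = 36/41.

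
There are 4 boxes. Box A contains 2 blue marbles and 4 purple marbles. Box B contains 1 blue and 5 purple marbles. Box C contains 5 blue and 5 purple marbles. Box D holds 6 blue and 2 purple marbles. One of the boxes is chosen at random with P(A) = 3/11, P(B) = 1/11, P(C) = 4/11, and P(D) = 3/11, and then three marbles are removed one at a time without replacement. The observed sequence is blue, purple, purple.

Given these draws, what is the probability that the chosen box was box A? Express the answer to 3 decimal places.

The likelihood of the observed sequence under each hypothesis: P(data | box A) = (2/6)(4/5)(3/4) = 0.2; P(data | box B) = (1/6)(5/5)(4/4) = 0.16667; P(data | box C) = (5/10)(5/9)(4/8) = 0.13889; P(data | box D) = (6/8)(2/7)(1/6) = 0.035714.
The prior-weighted likelihoods are 3/11 · 0.2 = 0.054545, 1/11 · 0.16667 = 0.015152, 4/11 · 0.13889 = 0.050505, 3/11 · 0.035714 = 0.0097403; these sum to 0.12994.
So P(box A | data) = (0.054545) / (0.12994) = 0.41977.

0.420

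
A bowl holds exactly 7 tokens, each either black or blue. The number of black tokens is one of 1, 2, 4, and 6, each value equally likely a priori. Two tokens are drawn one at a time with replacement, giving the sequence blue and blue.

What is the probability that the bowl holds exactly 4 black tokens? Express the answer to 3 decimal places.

For each hypothesis, P(data | H) works out to: P(data | r = 1) = (6/7)(6/7) = 36/49; P(data | r = 2) = (5/7)(5/7) = 25/49; P(data | r = 4) = (3/7)(3/7) = 9/49; P(data | r = 6) = (1/7)(1/7) = 1/49.
Multiplying each by its prior: 1/4 · 36/49 = 9/49, 1/4 · 25/49 = 25/196, 1/4 · 9/49 = 9/196, 1/4 · 1/49 = 1/196; summing to 71/196.
So P(r = 4 | data) = (9/196) / (71/196) = 9/71.

0.127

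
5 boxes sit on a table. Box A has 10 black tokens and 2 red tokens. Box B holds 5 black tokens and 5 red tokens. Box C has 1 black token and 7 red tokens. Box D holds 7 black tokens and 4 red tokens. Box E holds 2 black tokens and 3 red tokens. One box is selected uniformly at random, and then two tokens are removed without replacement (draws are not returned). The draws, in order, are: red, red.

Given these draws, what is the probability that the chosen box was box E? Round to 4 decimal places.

For each hypothesis, P(data | H) works out to: P(data | box A) = (2/12)(1/11) = 0.015152; P(data | box B) = (5/10)(4/9) = 0.22222; P(data | box C) = (7/8)(6/7) = 0.75; P(data | box D) = (4/11)(3/10) = 0.10909; P(data | box E) = (3/5)(2/4) = 0.3.
Multiplying each by its prior: 1/5 · 0.015152 = 0.0030303, 1/5 · 0.22222 = 0.044444, 1/5 · 0.75 = 0.15, 1/5 · 0.10909 = 0.021818, 1/5 · 0.3 = 0.06; with total 0.27929.
Hence P(box E | data) = (0.06) / (0.27929) = 0.21483.

0.2148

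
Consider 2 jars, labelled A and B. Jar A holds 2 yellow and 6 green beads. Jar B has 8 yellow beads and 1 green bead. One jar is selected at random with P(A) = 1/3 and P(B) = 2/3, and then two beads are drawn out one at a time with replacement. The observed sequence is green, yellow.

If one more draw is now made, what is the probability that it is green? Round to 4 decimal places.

0.4222

For each hypothesis, P(data | H) works out to: P(data | jar A) = (6/8)(2/8) = 0.1875; P(data | jar B) = (1/9)(8/9) = 0.098765.
Weighting by the prior gives 1/3 · 0.1875 = 0.0625, 2/3 · 0.098765 = 0.065844; summing to 0.12834.
Normalising, the posterior is P(jar A | data) = 0.48697, P(jar B | data) = 0.51303.
Averaging over the posterior, P(green next | data) = (3/4)(0.48697) + (1/9)(0.51303) = 0.42223.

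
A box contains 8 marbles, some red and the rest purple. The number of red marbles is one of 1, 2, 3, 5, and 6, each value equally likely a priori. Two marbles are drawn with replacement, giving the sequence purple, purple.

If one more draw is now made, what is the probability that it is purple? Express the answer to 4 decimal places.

The likelihood of the observed sequence under each hypothesis: P(data | r = 1) = (7/8)(7/8) = 49/64; P(data | r = 2) = (6/8)(6/8) = 9/16; P(data | r = 3) = (5/8)(5/8) = 25/64; P(data | r = 5) = (3/8)(3/8) = 9/64; P(data | r = 6) = (2/8)(2/8) = 1/16.
Weighting by the prior gives 1/5 · 49/64 = 49/320, 1/5 · 9/16 = 9/80, 1/5 · 25/64 = 5/64, 1/5 · 9/64 = 9/320, 1/5 · 1/16 = 1/80; these sum to 123/320.
Dividing through by the total gives posterior P(r = 1 | data) = 49/123, P(r = 2 | data) = 12/41, P(r = 3 | data) = 25/123, P(r = 5 | data) = 3/41, P(r = 6 | data) = 4/123.
The predictive probability is P(purple next | data) = (7/8)(49/123) + (3/4)(12/41) + (5/8)(25/123) + (3/8)(3/41) + (1/4)(4/123) = 719/984.

0.7307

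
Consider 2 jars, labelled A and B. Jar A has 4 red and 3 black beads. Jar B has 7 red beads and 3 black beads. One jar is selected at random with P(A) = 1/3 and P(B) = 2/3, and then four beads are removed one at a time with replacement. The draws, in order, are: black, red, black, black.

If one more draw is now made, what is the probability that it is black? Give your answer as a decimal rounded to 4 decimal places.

Under each hypothesis, the probability of the observed sequence is: P(data | jar A) = (3/7)(4/7)(3/7)(3/7) = 0.044981; P(data | jar B) = (3/10)(7/10)(3/10)(3/10) = 0.0189.
Multiplying each by its prior: 1/3 · 0.044981 = 0.014994, 2/3 · 0.0189 = 0.0126; summing to 0.027594.
Dividing through by the total gives posterior P(jar A | data) = 0.54337, P(jar B | data) = 0.45663.
So P(black next | data) = Σ P(black next | H) P(H | data) = (3/7)(0.54337) + (3/10)(0.45663) = 0.36986.

0.3699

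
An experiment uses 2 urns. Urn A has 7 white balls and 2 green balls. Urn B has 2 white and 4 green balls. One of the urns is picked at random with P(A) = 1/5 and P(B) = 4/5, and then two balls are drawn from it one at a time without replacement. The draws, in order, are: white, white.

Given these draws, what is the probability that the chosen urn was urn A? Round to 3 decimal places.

Under each hypothesis, the probability of the observed sequence is: P(data | urn A) = (7/9)(6/8) = 7/12; P(data | urn B) = (2/6)(1/5) = 1/15.
Multiplying each by its prior: 1/5 · 7/12 = 7/60, 4/5 · 1/15 = 4/75; with total 17/100.
Therefore the posterior P(urn A | data) = (7/60) / (17/100) = 35/51.

0.686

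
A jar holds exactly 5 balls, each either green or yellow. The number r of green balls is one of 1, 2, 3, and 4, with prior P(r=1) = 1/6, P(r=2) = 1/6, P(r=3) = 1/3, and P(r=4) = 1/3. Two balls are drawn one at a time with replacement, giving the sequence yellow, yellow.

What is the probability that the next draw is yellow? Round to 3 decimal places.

0.623

For each hypothesis, P(data | H) works out to: P(data | r = 1) = (4/5)(4/5) = 16/25; P(data | r = 2) = (3/5)(3/5) = 9/25; P(data | r = 3) = (2/5)(2/5) = 4/25; P(data | r = 4) = (1/5)(1/5) = 1/25.
The prior-weighted likelihoods are 1/6 · 16/25 = 8/75, 1/6 · 9/25 = 3/50, 1/3 · 4/25 = 4/75, 1/3 · 1/25 = 1/75; these sum to 7/30.
The posterior is then P(r = 1 | data) = 16/35, P(r = 2 | data) = 9/35, P(r = 3 | data) = 8/35, P(r = 4 | data) = 2/35.
The predictive probability is P(yellow next | data) = (4/5)(16/35) + (3/5)(9/35) + (2/5)(8/35) + (1/5)(2/35) = 109/175.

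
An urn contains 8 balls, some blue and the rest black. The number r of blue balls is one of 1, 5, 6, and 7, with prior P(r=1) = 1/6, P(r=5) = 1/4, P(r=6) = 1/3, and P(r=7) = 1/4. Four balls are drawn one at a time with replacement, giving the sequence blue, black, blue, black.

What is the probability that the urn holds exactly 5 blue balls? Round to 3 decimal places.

0.451

The likelihood of the observed sequence under each hypothesis: P(data | r = 1) = (1/8)(7/8)(1/8)(7/8) = 0.011963; P(data | r = 5) = (5/8)(3/8)(5/8)(3/8) = 0.054932; P(data | r = 6) = (6/8)(2/8)(6/8)(2/8) = 0.035156; P(data | r = 7) = (7/8)(1/8)(7/8)(1/8) = 0.011963.
The prior-weighted likelihoods are 1/6 · 0.011963 = 0.0019938, 1/4 · 0.054932 = 0.013733, 1/3 · 0.035156 = 0.011719, 1/4 · 0.011963 = 0.0029907; summing to 0.030436.
By Bayes' rule, P(r = 5 | data) = (0.013733) / (0.030436) = 0.4512.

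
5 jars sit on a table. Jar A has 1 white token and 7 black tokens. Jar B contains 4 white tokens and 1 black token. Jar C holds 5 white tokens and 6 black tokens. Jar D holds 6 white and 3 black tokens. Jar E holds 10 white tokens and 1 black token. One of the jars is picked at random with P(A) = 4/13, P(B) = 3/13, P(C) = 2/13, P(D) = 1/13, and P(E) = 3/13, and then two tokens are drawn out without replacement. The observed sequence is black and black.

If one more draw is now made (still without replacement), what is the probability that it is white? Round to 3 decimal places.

0.241

For each hypothesis, P(data | H) works out to: P(data | jar A) = (7/8)(6/7) = 0.75; P(data | jar B) = (1/5)(0/4) = 0; P(data | jar C) = (6/11)(5/10) = 0.27273; P(data | jar D) = (3/9)(2/8) = 0.083333; P(data | jar E) = (1/11)(0/10) = 0.
Weighting by the prior gives 4/13 · 0.75 = 0.23077, 3/13 · 0 = 0, 2/13 · 0.27273 = 0.041958, 1/13 · 0.083333 = 0.0064103, 3/13 · 0 = 0; with total 0.27914.
Dividing through by the total gives posterior P(jar A | data) = 0.82672, P(jar B | data) = 0, P(jar C | data) = 0.15031, P(jar D | data) = 0.022965, P(jar E | data) = 0.
The predictive probability is P(white next | data) = (1/6)(0.82672) + (5/9)(0.15031) + (6/7)(0.022965) = 0.24098.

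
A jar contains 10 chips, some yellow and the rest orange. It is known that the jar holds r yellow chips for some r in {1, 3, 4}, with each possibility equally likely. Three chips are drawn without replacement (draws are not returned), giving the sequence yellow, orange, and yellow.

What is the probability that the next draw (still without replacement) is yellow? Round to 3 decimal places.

0.233

Under each hypothesis, the probability of the observed sequence is: P(data | r = 1) = (1/10)(9/9)(0/8) = 0; P(data | r = 3) = (3/10)(7/9)(2/8) = 7/120; P(data | r = 4) = (4/10)(6/9)(3/8) = 1/10.
The prior-weighted likelihoods are 1/3 · 0 = 0, 1/3 · 7/120 = 7/360, 1/3 · 1/10 = 1/30; with total 19/360.
Dividing through by the total gives posterior P(r = 1 | data) = 0, P(r = 3 | data) = 7/19, P(r = 4 | data) = 12/19.
The predictive probability is P(yellow next | data) = (1/7)(7/19) + (2/7)(12/19) = 31/133.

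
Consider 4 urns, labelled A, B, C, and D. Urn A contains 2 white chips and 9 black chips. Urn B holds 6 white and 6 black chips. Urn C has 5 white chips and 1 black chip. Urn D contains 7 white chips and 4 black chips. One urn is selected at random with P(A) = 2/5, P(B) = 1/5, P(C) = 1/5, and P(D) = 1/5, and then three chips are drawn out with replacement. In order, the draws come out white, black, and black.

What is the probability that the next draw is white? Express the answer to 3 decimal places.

0.378

Compute the likelihood of the observed sequence for each case: P(data | urn A) = (2/11)(9/11)(9/11) = 0.12171; P(data | urn B) = (6/12)(6/12)(6/12) = 0.125; P(data | urn C) = (5/6)(1/6)(1/6) = 0.023148; P(data | urn D) = (7/11)(4/11)(4/11) = 0.084147.
Multiplying each by its prior: 2/5 · 0.12171 = 0.048685, 1/5 · 0.125 = 0.025, 1/5 · 0.023148 = 0.0046296, 1/5 · 0.084147 = 0.016829; summing to 0.095144.
The posterior is then P(urn A | data) = 0.5117, P(urn B | data) = 0.26276, P(urn C | data) = 0.048659, P(urn D | data) = 0.17688.
The predictive probability is P(white next | data) = (2/11)(0.5117) + (1/2)(0.26276) + (5/6)(0.048659) + (7/11)(0.17688) = 0.37753.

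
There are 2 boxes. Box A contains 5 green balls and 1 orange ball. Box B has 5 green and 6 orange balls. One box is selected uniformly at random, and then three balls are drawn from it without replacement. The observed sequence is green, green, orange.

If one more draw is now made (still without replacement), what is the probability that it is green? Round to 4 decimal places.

The likelihood of the observed sequence under each hypothesis: P(data | box A) = (5/6)(4/5)(1/4) = 1/6; P(data | box B) = (5/11)(4/10)(6/9) = 4/33.
Weighting by the prior gives 1/2 · 1/6 = 1/12, 1/2 · 4/33 = 2/33; with total 19/132.
Normalising, the posterior is P(box A | data) = 11/19, P(box B | data) = 8/19.
The predictive probability is P(green next | data) = (1)(11/19) + (3/8)(8/19) = 14/19.

0.7368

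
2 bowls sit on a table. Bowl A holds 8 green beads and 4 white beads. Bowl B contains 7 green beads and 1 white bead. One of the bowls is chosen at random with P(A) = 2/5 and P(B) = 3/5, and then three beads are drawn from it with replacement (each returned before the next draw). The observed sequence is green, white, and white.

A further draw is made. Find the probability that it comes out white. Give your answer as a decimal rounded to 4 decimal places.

0.2882

Compute the likelihood of the observed sequence for each case: P(data | bowl A) = (8/12)(4/12)(4/12) = 0.074074; P(data | bowl B) = (7/8)(1/8)(1/8) = 0.013672.
Multiplying each by its prior: 2/5 · 0.074074 = 0.02963, 3/5 · 0.013672 = 0.0082031; with total 0.037833.
Normalising, the posterior is P(bowl A | data) = 0.78317, P(bowl B | data) = 0.21683.
The predictive probability is P(white next | data) = (1/3)(0.78317) + (1/8)(0.21683) = 0.28816.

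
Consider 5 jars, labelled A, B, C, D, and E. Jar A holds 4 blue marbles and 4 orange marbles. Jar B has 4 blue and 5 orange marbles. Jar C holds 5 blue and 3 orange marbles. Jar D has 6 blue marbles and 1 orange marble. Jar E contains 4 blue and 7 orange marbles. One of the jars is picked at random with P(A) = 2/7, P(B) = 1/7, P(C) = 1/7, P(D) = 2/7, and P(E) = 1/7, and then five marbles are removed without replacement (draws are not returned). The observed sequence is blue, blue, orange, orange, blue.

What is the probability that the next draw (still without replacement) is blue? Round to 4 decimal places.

0.3977

Under each hypothesis, the probability of the observed sequence is: P(data | jar A) = (4/8)(3/7)(4/6)(3/5)(2/4) = 0.042857; P(data | jar B) = (4/9)(3/8)(5/7)(4/6)(2/5) = 0.031746; P(data | jar C) = (5/8)(4/7)(3/6)(2/5)(3/4) = 0.053571; P(data | jar D) = (6/7)(5/6)(1/5)(0/4) = 0; P(data | jar E) = (4/11)(3/10)(7/9)(6/8)(2/7) = 0.018182.
The prior-weighted likelihoods are 2/7 · 0.042857 = 0.012245, 1/7 · 0.031746 = 0.0045351, 1/7 · 0.053571 = 0.0076531, 2/7 · 0 = 0, 1/7 · 0.018182 = 0.0025974; these sum to 0.027031.
Dividing through by the total gives posterior P(jar A | data) = 0.453, P(jar B | data) = 0.16778, P(jar C | data) = 0.28313, P(jar D | data) = 0, P(jar E | data) = 0.096092.
So P(blue next | data) = Σ P(blue next | H) P(H | data) = (1/3)(0.453) + (1/4)(0.16778) + (2/3)(0.28313) + (1/6)(0.096092) = 0.39771.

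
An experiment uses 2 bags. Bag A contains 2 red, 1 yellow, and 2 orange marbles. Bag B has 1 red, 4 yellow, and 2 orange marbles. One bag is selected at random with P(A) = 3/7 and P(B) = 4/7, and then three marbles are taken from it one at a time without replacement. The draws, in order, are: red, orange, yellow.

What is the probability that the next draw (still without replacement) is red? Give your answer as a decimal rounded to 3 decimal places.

0.284

The likelihood of the observed sequence under each hypothesis: P(data | bag A) = (2/5)(2/4)(1/3) = 1/15; P(data | bag B) = (1/7)(2/6)(4/5) = 4/105.
The prior-weighted likelihoods are 3/7 · 1/15 = 1/35, 4/7 · 4/105 = 16/735; these sum to 37/735.
The posterior is then P(bag A | data) = 21/37, P(bag B | data) = 16/37.
Averaging over the posterior, P(red next | data) = (1/2)(21/37) + (0)(16/37) = 21/74.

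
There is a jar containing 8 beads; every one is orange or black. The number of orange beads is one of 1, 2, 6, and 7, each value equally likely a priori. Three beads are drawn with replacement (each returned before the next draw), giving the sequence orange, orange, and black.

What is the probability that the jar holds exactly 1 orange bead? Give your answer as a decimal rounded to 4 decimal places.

0.0461

The likelihood of the observed sequence under each hypothesis: P(data | r = 1) = (1/8)(1/8)(7/8) = 0.013672; P(data | r = 2) = (2/8)(2/8)(6/8) = 0.046875; P(data | r = 6) = (6/8)(6/8)(2/8) = 0.14062; P(data | r = 7) = (7/8)(7/8)(1/8) = 0.095703.
Weighting by the prior gives 1/4 · 0.013672 = 0.003418, 1/4 · 0.046875 = 0.011719, 1/4 · 0.14062 = 0.035156, 1/4 · 0.095703 = 0.023926; with total 0.074219.
Hence P(r = 1 | data) = (0.003418) / (0.074219) = 0.046053.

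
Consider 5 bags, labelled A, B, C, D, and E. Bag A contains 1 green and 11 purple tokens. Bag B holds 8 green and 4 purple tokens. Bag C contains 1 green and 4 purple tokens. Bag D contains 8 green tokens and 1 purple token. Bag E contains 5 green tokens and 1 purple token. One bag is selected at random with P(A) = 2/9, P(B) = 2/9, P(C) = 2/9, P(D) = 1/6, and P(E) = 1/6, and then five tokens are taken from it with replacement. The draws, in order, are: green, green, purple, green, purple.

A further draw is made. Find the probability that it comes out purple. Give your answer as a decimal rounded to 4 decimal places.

The likelihood of the observed sequence under each hypothesis: P(data | bag A) = (1/12)(1/12)(11/12)(1/12)(11/12) = 0.00048627; P(data | bag B) = (8/12)(8/12)(4/12)(8/12)(4/12) = 0.032922; P(data | bag C) = (1/5)(1/5)(4/5)(1/5)(4/5) = 0.00512; P(data | bag D) = (8/9)(8/9)(1/9)(8/9)(1/9) = 0.0086708; P(data | bag E) = (5/6)(5/6)(1/6)(5/6)(1/6) = 0.016075.
Weighting by the prior gives 2/9 · 0.00048627 = 0.00010806, 2/9 · 0.032922 = 0.007316, 2/9 · 0.00512 = 0.0011378, 1/6 · 0.0086708 = 0.0014451, 1/6 · 0.016075 = 0.0026792; summing to 0.012686.
Normalising, the posterior is P(bag A | data) = 0.008518, P(bag B | data) = 0.57669, P(bag C | data) = 0.089687, P(bag D | data) = 0.11391, P(bag E | data) = 0.21119.
The predictive probability is P(purple next | data) = (11/12)(0.008518) + (1/3)(0.57669) + (4/5)(0.089687) + (1/9)(0.11391) + (1/6)(0.21119) = 0.31964.

0.3196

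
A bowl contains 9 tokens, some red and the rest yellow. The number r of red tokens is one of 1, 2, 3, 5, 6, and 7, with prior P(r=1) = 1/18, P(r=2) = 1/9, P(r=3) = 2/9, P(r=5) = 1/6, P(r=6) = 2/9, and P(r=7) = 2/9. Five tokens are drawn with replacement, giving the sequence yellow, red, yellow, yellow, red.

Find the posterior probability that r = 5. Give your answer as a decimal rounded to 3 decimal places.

0.225

The likelihood of the observed sequence under each hypothesis: P(data | r = 1) = (8/9)(1/9)(8/9)(8/9)(1/9) = 0.0086708; P(data | r = 2) = (7/9)(2/9)(7/9)(7/9)(2/9) = 0.023235; P(data | r = 3) = (6/9)(3/9)(6/9)(6/9)(3/9) = 0.032922; P(data | r = 5) = (4/9)(5/9)(4/9)(4/9)(5/9) = 0.027096; P(data | r = 6) = (3/9)(6/9)(3/9)(3/9)(6/9) = 0.016461; P(data | r = 7) = (2/9)(7/9)(2/9)(2/9)(7/9) = 0.0066386.
Weighting by the prior gives 1/18 · 0.0086708 = 0.00048171, 1/9 · 0.023235 = 0.0025817, 2/9 · 0.032922 = 0.007316, 1/6 · 0.027096 = 0.004516, 2/9 · 0.016461 = 0.003658, 2/9 · 0.0066386 = 0.0014752; these sum to 0.020029.
Therefore the posterior P(r = 5 | data) = (0.004516) / (0.020029) = 0.22548.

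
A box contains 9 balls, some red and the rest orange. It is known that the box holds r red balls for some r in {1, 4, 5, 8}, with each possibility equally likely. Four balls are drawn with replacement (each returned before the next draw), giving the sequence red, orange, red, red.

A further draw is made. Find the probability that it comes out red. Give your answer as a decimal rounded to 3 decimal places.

0.654

The likelihood of the observed sequence under each hypothesis: P(data | r = 1) = (1/9)(8/9)(1/9)(1/9) = 0.0012193; P(data | r = 4) = (4/9)(5/9)(4/9)(4/9) = 0.048773; P(data | r = 5) = (5/9)(4/9)(5/9)(5/9) = 0.076208; P(data | r = 8) = (8/9)(1/9)(8/9)(8/9) = 0.078037.
Multiplying each by its prior: 1/4 · 0.0012193 = 0.00030483, 1/4 · 0.048773 = 0.012193, 1/4 · 0.076208 = 0.019052, 1/4 · 0.078037 = 0.019509; with total 0.051059.
Normalising, the posterior is P(r = 1 | data) = 0.0059701, P(r = 4 | data) = 0.23881, P(r = 5 | data) = 0.37313, P(r = 8 | data) = 0.38209.
Averaging over the posterior, P(red next | data) = (1/9)(0.0059701) + (4/9)(0.23881) + (5/9)(0.37313) + (8/9)(0.38209) = 0.65373.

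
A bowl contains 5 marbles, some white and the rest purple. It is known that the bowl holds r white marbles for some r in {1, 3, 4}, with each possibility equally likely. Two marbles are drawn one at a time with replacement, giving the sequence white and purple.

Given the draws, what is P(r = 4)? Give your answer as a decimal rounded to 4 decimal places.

For each hypothesis, P(data | H) works out to: P(data | r = 1) = (1/5)(4/5) = 4/25; P(data | r = 3) = (3/5)(2/5) = 6/25; P(data | r = 4) = (4/5)(1/5) = 4/25.
Weighting by the prior gives 1/3 · 4/25 = 4/75, 1/3 · 6/25 = 2/25, 1/3 · 4/25 = 4/75; summing to 14/75.
Hence P(r = 4 | data) = (4/75) / (14/75) = 2/7.

0.2857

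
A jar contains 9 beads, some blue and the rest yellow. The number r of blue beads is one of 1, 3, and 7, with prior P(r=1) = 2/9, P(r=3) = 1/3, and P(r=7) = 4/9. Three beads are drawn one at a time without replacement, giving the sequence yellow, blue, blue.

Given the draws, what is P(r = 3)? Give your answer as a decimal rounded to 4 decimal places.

The likelihood of the observed sequence under each hypothesis: P(data | r = 1) = (8/9)(1/8)(0/7) = 0; P(data | r = 3) = (6/9)(3/8)(2/7) = 1/14; P(data | r = 7) = (2/9)(7/8)(6/7) = 1/6.
The prior-weighted likelihoods are 2/9 · 0 = 0, 1/3 · 1/14 = 1/42, 4/9 · 1/6 = 2/27; summing to 37/378.
Therefore the posterior P(r = 3 | data) = (1/42) / (37/378) = 9/37.

0.2432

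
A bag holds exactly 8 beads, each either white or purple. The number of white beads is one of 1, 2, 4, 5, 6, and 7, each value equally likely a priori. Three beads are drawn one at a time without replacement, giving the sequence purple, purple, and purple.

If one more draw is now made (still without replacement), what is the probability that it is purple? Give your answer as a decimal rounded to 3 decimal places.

0.680

For each hypothesis, P(data | H) works out to: P(data | r = 1) = (7/8)(6/7)(5/6) = 5/8; P(data | r = 2) = (6/8)(5/7)(4/6) = 5/14; P(data | r = 4) = (4/8)(3/7)(2/6) = 1/14; P(data | r = 5) = (3/8)(2/7)(1/6) = 1/56; P(data | r = 6) = (2/8)(1/7)(0/6) = 0; P(data | r = 7) = (1/8)(0/7) = 0.
Weighting by the prior gives 1/6 · 5/8 = 5/48, 1/6 · 5/14 = 5/84, 1/6 · 1/14 = 1/84, 1/6 · 1/56 = 1/336, 1/6 · 0 = 0, 1/6 · 0 = 0; with total 5/28.
Normalising, the posterior is P(r = 1 | data) = 7/12, P(r = 2 | data) = 1/3, P(r = 4 | data) = 1/15, P(r = 5 | data) = 1/60, P(r = 6 | data) = 0, P(r = 7 | data) = 0.
So P(purple next | data) = Σ P(purple next | H) P(H | data) = (4/5)(7/12) + (3/5)(1/3) + (1/5)(1/15) + (0)(1/60) = 17/25.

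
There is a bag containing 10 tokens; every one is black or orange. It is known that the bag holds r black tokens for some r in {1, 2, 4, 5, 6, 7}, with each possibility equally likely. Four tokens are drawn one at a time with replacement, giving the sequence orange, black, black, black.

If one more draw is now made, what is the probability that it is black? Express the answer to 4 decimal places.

The likelihood of the observed sequence under each hypothesis: P(data | r = 1) = (9/10)(1/10)(1/10)(1/10) = 0.0009; P(data | r = 2) = (8/10)(2/10)(2/10)(2/10) = 0.0064; P(data | r = 4) = (6/10)(4/10)(4/10)(4/10) = 0.0384; P(data | r = 5) = (5/10)(5/10)(5/10)(5/10) = 0.0625; P(data | r = 6) = (4/10)(6/10)(6/10)(6/10) = 0.0864; P(data | r = 7) = (3/10)(7/10)(7/10)(7/10) = 0.1029.
The prior-weighted likelihoods are 1/6 · 0.0009 = 0.00015, 1/6 · 0.0064 = 0.0010667, 1/6 · 0.0384 = 0.0064, 1/6 · 0.0625 = 0.010417, 1/6 · 0.0864 = 0.0144, 1/6 · 0.1029 = 0.01715; summing to 0.049583.
Normalising, the posterior is P(r = 1 | data) = 0.0030252, P(r = 2 | data) = 0.021513, P(r = 4 | data) = 0.12908, P(r = 5 | data) = 0.21008, P(r = 6 | data) = 0.29042, P(r = 7 | data) = 0.34588.
So P(black next | data) = Σ P(black next | H) P(H | data) = (1/10)(0.0030252) + (1/5)(0.021513) + (2/5)(0.12908) + (1/2)(0.21008) + (3/5)(0.29042) + (7/10)(0.34588) = 0.57765.

0.5776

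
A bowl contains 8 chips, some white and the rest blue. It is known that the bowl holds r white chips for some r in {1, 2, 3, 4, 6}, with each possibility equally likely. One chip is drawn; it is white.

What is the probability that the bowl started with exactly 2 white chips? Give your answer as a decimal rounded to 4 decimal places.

0.1250

For each hypothesis, P(data | H) works out to: P(data | r = 1) = (1/8) = 1/8; P(data | r = 2) = (2/8) = 1/4; P(data | r = 3) = (3/8) = 3/8; P(data | r = 4) = (4/8) = 1/2; P(data | r = 6) = (6/8) = 3/4.
Multiplying each by its prior: 1/5 · 1/8 = 1/40, 1/5 · 1/4 = 1/20, 1/5 · 3/8 = 3/40, 1/5 · 1/2 = 1/10, 1/5 · 3/4 = 3/20; summing to 2/5.
Therefore the posterior P(r = 2 | data) = (1/20) / (2/5) = 1/8.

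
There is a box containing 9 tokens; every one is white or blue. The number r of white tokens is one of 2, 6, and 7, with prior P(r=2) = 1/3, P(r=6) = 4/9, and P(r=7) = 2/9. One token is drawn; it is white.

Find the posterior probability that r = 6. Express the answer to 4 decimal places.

Compute the likelihood of this draw for each case: P(data | r = 2) = (2/9) = 2/9; P(data | r = 6) = (6/9) = 2/3; P(data | r = 7) = (7/9) = 7/9.
The prior-weighted likelihoods are 1/3 · 2/9 = 2/27, 4/9 · 2/3 = 8/27, 2/9 · 7/9 = 14/81; these sum to 44/81.
Hence P(r = 6 | data) = (8/27) / (44/81) = 6/11.

0.5455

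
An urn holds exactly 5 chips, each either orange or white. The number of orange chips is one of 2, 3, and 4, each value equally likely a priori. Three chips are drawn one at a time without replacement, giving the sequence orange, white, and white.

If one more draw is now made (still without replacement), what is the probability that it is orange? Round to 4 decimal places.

For each hypothesis, P(data | H) works out to: P(data | r = 2) = (2/5)(3/4)(2/3) = 1/5; P(data | r = 3) = (3/5)(2/4)(1/3) = 1/10; P(data | r = 4) = (4/5)(1/4)(0/3) = 0.
Multiplying each by its prior: 1/3 · 1/5 = 1/15, 1/3 · 1/10 = 1/30, 1/3 · 0 = 0; summing to 1/10.
Normalising, the posterior is P(r = 2 | data) = 2/3, P(r = 3 | data) = 1/3, P(r = 4 | data) = 0.
So P(orange next | data) = Σ P(orange next | H) P(H | data) = (1/2)(2/3) + (1)(1/3) = 2/3.

0.6667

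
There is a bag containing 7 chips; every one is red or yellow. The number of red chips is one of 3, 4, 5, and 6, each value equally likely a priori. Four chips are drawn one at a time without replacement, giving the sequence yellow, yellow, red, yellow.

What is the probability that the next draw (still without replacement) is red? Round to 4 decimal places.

0.7500

For each hypothesis, P(data | H) works out to: P(data | r = 3) = (4/7)(3/6)(3/5)(2/4) = 3/35; P(data | r = 4) = (3/7)(2/6)(4/5)(1/4) = 1/35; P(data | r = 5) = (2/7)(1/6)(5/5)(0/4) = 0; P(data | r = 6) = (1/7)(0/6) = 0.
Weighting by the prior gives 1/4 · 3/35 = 3/140, 1/4 · 1/35 = 1/140, 1/4 · 0 = 0, 1/4 · 0 = 0; summing to 1/35.
Normalising, the posterior is P(r = 3 | data) = 3/4, P(r = 4 | data) = 1/4, P(r = 5 | data) = 0, P(r = 6 | data) = 0.
The predictive probability is P(red next | data) = (2/3)(3/4) + (1)(1/4) = 3/4.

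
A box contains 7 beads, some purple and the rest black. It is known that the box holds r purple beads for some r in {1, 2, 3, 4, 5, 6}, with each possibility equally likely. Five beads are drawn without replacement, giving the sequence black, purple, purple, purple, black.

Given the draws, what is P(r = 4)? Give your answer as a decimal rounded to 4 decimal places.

0.4286

Under each hypothesis, the probability of the observed sequence is: P(data | r = 1) = (6/7)(1/6)(0/5) = 0; P(data | r = 2) = (5/7)(2/6)(1/5)(0/4) = 0; P(data | r = 3) = (4/7)(3/6)(2/5)(1/4)(3/3) = 1/35; P(data | r = 4) = (3/7)(4/6)(3/5)(2/4)(2/3) = 2/35; P(data | r = 5) = (2/7)(5/6)(4/5)(3/4)(1/3) = 1/21; P(data | r = 6) = (1/7)(6/6)(5/5)(4/4)(0/3) = 0.
Weighting by the prior gives 1/6 · 0 = 0, 1/6 · 0 = 0, 1/6 · 1/35 = 1/210, 1/6 · 2/35 = 1/105, 1/6 · 1/21 = 1/126, 1/6 · 0 = 0; with total 1/45.
Therefore the posterior P(r = 4 | data) = (1/105) / (1/45) = 3/7.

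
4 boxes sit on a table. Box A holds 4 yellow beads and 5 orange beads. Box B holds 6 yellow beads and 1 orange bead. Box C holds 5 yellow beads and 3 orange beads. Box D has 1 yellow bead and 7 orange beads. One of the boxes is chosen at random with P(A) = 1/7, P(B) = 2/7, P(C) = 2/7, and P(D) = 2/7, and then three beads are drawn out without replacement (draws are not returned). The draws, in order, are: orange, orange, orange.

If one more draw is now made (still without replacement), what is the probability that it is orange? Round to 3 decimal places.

0.740

The likelihood of the observed sequence under each hypothesis: P(data | box A) = (5/9)(4/8)(3/7) = 5/42; P(data | box B) = (1/7)(0/6) = 0; P(data | box C) = (3/8)(2/7)(1/6) = 1/56; P(data | box D) = (7/8)(6/7)(5/6) = 5/8.
The prior-weighted likelihoods are 1/7 · 5/42 = 5/294, 2/7 · 0 = 0, 2/7 · 1/56 = 1/196, 2/7 · 5/8 = 5/28; summing to 59/294.
Dividing through by the total gives posterior P(box A | data) = 5/59, P(box B | data) = 0, P(box C | data) = 3/118, P(box D | data) = 105/118.
So P(orange next | data) = Σ P(orange next | H) P(H | data) = (1/3)(5/59) + (0)(3/118) + (4/5)(105/118) = 131/177.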